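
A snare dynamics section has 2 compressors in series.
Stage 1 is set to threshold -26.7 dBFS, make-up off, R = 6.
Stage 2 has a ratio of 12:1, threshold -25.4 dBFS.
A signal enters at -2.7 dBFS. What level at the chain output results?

Stage 1: -2.7 dBFS is 24 dB over -26.7 dBFS; at 6:1 that becomes 4 dB over, giving -22.7 dBFS.
Stage 2: overshoot 2.7 dB → 2.7/12 = 0.225 dB → -25.175 dBFS.

-25.175 dBFS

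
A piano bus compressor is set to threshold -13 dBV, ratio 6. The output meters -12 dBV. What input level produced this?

The compressed level sits -12 − (-13) = 1 dB over threshold.
Before 6:1 compression the overshoot was 1 × 6 = 6 dB, so input = -13 + 6 = -7 dBV.

-7 dBV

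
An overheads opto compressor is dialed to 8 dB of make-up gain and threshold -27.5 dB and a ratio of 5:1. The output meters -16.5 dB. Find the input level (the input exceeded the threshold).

Remove make-up: -16.5 − 8 = -24.5 dB.
Post-compression overshoot = -24.5 − (-27.5) = 3 dB.
Undo the ratio: input overshoot = 3 × 5 = 15 dB, giving input = -12.5 dB.

-12.5 dB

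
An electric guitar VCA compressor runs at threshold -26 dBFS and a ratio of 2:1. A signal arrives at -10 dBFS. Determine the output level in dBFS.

-18 dBFS

The input is 16 dB above the -26 dBFS threshold.
2:1 compression reduces that to 16/2 = 8 dB over.
So the level is -26 + 8 = -18 dBFS.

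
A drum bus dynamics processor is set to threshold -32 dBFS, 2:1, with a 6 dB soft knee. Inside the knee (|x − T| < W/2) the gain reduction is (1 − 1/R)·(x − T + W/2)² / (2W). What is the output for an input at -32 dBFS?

x − T + W/2 = -32 − (-32) + 3 = 3.
GR = (1 − 1/2) × 3² / 12 = 0.5 × 9 / 12 = 0.375 dB.
Output = -32 − 0.375 = -32.375 dBFS.

-32.375 dBFS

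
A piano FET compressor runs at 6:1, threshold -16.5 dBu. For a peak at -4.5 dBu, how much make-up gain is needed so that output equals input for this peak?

Overshoot 12 dB → 12/6 = 2 dB after compression, so the compressed level is -16.5 + 2 = -14.5 dBu.
Make-up = target − compressed = -4.5 − (-14.5) = 10 dB.

10 dB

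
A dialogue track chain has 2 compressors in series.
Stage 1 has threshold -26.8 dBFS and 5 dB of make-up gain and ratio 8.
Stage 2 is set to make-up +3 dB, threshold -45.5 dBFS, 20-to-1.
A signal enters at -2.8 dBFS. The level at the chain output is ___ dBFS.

Stage 1: -2.8 dBFS is 24 dB over -26.8 dBFS; at 8:1 that becomes 3 dB over, giving -23.8 dBFS; +5 dB make-up → -18.8 dBFS.
Stage 2: 26.7 dB above -45.5 dBFS, reduced 20:1 to 1.335 dB above → -44.165 dBFS; +3 dB make-up → -41.165 dBFS.

-41.165 dBFS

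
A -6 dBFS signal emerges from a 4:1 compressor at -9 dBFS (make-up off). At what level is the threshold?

Input is 4 dB above T (since output overshoot × R = input overshoot: (-9 − T)·4 = -6 − T gives T = -10 dBFS).
Check: -10 + (-6 − (-10))/4 = -10 + 1 = -9 dBFS. ✓

-10 dBFS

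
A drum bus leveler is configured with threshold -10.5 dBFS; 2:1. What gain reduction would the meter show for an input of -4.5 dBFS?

3 dB

The signal is 6 dB above threshold.
At 2:1, output sits 6/2 = 3 dB above threshold.
So the signal is attenuated by 6 − 3 = 3 dB.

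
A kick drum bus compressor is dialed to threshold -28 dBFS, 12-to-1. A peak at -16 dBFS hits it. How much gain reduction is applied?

11 dB

Overshoot = -16 − (-28) = 12 dB.
At 12:1, output sits 12/12 = 1 dB above threshold.
So the signal is attenuated by 12 − 1 = 11 dB.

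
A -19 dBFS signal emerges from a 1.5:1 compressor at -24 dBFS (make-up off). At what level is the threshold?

-34 dBFS

Gain reduction = -19 − (-24) = 5 dB; output overshoot = GR / (R − 1) = 5 / 0.5 = 10 dB.
Threshold = output − output overshoot = -24 − 10 = -34 dBFS.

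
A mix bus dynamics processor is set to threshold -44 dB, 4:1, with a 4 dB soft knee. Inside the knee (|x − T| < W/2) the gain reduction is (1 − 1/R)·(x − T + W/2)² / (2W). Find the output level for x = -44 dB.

-44.375 dB

x − T + W/2 = -44 − (-44) + 2 = 2.
GR = (1 − 1/4) × 2² / 8 = 0.75 × 4 / 8 = 0.375 dB.
Output = -44 − 0.375 = -44.375 dB.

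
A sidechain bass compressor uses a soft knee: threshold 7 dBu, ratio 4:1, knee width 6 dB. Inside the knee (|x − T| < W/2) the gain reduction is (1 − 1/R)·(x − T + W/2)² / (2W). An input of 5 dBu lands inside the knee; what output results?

x − T + W/2 = 5 − 7 + 3 = 1.
GR = (1 − 1/4) × 1² / 12 = 0.75 × 1 / 12 = 0.0625 dB.
Output = 5 − 0.0625 = 4.9375 dBu.

4.9375 dBu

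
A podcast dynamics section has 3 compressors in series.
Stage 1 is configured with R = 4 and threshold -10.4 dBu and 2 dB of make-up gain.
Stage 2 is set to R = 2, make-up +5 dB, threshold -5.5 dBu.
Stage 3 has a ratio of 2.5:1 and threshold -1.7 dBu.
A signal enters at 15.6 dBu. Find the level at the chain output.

Stage 1: overshoot 26 dB → 26/4 = 6.5 dB → -3.9 dBu; +2 dB make-up → -1.9 dBu.
Stage 2: -1.9 dBu is 3.6 dB over -5.5 dBu; at 2:1 that becomes 1.8 dB over, giving -3.7 dBu; +5 dB make-up → 1.3 dBu.
Stage 3: 1.3 dBu is 3 dB over -1.7 dBu; at 2.5:1 that becomes 1.2 dB over, giving -0.5 dBu.

-0.5 dBu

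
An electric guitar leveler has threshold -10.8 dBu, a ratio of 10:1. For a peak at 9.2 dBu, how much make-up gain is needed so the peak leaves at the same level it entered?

The peak compresses to -10.8 + 20/10 = -8.8 dBu.
To reach 9.2 dBu requires 9.2 − (-8.8) = 18 dB of make-up.

18 dB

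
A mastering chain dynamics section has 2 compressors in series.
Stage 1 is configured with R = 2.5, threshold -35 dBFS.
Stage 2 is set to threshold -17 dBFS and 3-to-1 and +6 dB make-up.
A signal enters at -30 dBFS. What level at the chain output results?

Stage 1: overshoot 5 dB → 5/2.5 = 2 dB → -33 dBFS.
Stage 2: below threshold (-33 ≤ -17); passes unchanged; make-up brings it to -27 dBFS.

-27 dBFS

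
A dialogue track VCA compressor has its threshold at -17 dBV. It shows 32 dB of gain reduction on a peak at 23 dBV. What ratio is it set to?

Input overshoot = 23 − (-17) = 40 dB.
Output overshoot = 40 − 32 = 8 dB.
Ratio = input overshoot / output overshoot = 40 / 8 = 5.

5:1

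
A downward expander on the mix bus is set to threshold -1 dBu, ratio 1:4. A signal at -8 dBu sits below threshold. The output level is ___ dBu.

The input is 7 dB below the -1 dBu threshold.
A 1:4 expander multiplies undershoot by 4: 7 × 4 = 28 dB below threshold.
Output = -1 − 28 = -29 dBu.

-29 dBu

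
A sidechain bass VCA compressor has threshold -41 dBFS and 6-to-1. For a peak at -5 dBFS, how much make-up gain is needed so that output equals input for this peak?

Without make-up, output = threshold + overshoot/6 = -41 + 6 = -35 dBFS.
Gap to target: 30 dB.

30 dB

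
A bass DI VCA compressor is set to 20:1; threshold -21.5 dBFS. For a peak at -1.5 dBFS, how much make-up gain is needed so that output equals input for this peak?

Without make-up, output = threshold + overshoot/20 = -21.5 + 1 = -20.5 dBFS.
Gap to target: 19 dB.

19 dB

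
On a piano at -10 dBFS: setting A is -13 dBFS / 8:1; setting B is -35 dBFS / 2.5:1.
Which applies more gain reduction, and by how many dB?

A: GR = 3 − 3/8 = 2.625 dB.
B: GR = 25 − 25/2.5 = 15 dB.
Difference: 12.375 dB in favour of B.

B, by 12.375 dB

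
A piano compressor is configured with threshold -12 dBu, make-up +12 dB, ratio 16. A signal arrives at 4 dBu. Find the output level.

1 dBu

Overshoot: 4 − (-12) = 16 dB.
16:1 compression reduces that to 16/16 = 1 dB over.
So the level is -12 + 1 = -11 dBu; make-up adds 12 dB, giving 1 dBu.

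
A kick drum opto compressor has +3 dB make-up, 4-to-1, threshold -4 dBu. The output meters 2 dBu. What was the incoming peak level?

8 dBu

Stripping the +3 dB make-up gives -1 dBu at the gain stage.
Post-compression overshoot = -1 − (-4) = 3 dB.
Undo the ratio: input overshoot = 3 × 4 = 12 dB, giving input = 8 dBu.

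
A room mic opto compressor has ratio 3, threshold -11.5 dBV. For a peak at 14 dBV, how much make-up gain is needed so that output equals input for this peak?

17 dB

The peak compresses to -11.5 + 25.5/3 = -3 dBV.
To reach 14 dBV requires 14 − (-3) = 17 dB of make-up.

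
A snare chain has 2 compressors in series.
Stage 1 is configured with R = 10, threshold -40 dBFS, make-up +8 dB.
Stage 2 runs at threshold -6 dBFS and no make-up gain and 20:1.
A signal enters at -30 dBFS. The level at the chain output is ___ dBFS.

-31 dBFS

Stage 1: 10 dB above -40 dBFS, reduced 10:1 to 1 dB above → -39 dBFS; +8 dB make-up → -31 dBFS.
Stage 2: below threshold (-31 ≤ -6); passes unchanged; output -31 dBFS.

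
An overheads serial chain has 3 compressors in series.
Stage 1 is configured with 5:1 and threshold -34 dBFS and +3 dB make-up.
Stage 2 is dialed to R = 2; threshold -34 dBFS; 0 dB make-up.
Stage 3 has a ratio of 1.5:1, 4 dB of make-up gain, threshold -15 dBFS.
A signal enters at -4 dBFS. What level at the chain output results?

Stage 1: 30 dB above -34 dBFS, reduced 5:1 to 6 dB above → -28 dBFS; +3 dB make-up → -25 dBFS.
Stage 2: -25 dBFS is 9 dB over -34 dBFS; at 2:1 that becomes 4.5 dB over, giving -29.5 dBFS.
Stage 3: -29.5 dBFS is at or below the -15 dBFS threshold — no compression; make-up brings it to -25.5 dBFS.

-25.5 dBFS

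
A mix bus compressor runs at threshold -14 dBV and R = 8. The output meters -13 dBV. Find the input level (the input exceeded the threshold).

That's 1 dB above the -14 dBV threshold.
Undo the ratio: input overshoot = 1 × 8 = 8 dB, giving input = -6 dBV.

-6 dBV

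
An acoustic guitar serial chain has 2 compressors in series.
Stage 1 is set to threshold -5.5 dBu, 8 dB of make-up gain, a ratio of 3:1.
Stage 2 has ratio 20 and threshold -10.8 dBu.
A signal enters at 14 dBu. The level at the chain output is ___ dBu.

Stage 1: 14 dBu is 19.5 dB over -5.5 dBu; at 3:1 that becomes 6.5 dB over, giving 1 dBu; +8 dB make-up → 9 dBu.
Stage 2: overshoot 19.8 dB → 19.8/20 = 0.99 dB → -9.81 dBu.

-9.81 dBu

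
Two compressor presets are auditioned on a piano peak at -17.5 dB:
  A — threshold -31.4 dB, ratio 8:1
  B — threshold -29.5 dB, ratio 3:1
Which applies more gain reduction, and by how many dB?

A, by 4.1625 dB

A: GR = 13.9 − 13.9/8 = 12.1625 dB.
B: GR = 12 − 12/3 = 8 dB.
A applies 4.1625 dB more gain reduction.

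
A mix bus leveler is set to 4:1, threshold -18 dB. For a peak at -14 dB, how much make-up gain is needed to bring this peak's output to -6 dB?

11 dB

Without make-up, output = threshold + overshoot/4 = -18 + 1 = -17 dB.
Gap to target: 11 dB.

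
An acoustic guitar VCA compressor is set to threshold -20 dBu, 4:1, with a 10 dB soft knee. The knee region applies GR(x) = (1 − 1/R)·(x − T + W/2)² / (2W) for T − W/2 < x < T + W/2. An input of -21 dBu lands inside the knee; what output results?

x − T + W/2 = -21 − (-20) + 5 = 4.
GR = (1 − 1/4) × 4² / 20 = 0.75 × 16 / 20 = 0.6 dB.
Output = -21 − 0.6 = -21.6 dBu.

-21.6 dBu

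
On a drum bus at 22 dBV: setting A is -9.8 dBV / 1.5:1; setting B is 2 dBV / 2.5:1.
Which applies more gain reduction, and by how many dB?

B, by 1.4 dB

A: 31.8 dB over, compressed to 21.2 dB over, so 10.6 dB of GR.
B: 20 dB over, compressed to 8 dB over, so 12 dB of GR.
B reduces 1.4 dB more.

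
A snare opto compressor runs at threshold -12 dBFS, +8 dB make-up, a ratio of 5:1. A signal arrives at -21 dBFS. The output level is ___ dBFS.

-21 dBFS is 9 dB below the -12 dBFS threshold, so no gain reduction is applied.
Make-up gain adds 8 dB: -21 + 8 = -13 dBFS.

-13 dBFS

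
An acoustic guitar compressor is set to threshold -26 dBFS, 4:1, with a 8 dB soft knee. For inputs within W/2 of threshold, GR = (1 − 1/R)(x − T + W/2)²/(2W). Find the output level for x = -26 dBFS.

-26.75 dBFS

x − T + W/2 = -26 − (-26) + 4 = 4.
GR = (1 − 1/4) × 4² / 16 = 0.75 × 16 / 16 = 0.75 dB.
Output = -26 − 0.75 = -26.75 dBFS.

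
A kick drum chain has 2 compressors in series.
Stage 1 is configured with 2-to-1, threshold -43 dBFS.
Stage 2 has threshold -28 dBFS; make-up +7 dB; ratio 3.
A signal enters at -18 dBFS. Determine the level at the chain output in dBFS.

-23.5 dBFS

Stage 1: overshoot 25 dB → 25/2 = 12.5 dB → -30.5 dBFS.
Stage 2: below threshold (-30.5 ≤ -28); passes unchanged; make-up brings it to -23.5 dBFS.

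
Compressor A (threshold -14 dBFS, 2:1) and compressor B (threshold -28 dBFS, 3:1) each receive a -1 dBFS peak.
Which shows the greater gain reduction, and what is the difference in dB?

B, by 11.5 dB

A: overshoot 13 dB → output overshoot 6.5 dB → GR 6.5 dB.
B: overshoot 27 dB → output overshoot 9 dB → GR 18 dB.
B reduces 11.5 dB more.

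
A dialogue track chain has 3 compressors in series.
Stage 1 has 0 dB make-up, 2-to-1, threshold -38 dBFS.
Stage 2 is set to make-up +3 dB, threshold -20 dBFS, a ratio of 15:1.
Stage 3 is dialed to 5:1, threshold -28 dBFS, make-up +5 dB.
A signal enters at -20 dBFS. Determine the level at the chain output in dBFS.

-22.6 dBFS

Stage 1: -20 dBFS is 18 dB over -38 dBFS; at 2:1 that becomes 9 dB over, giving -29 dBFS.
Stage 2: -29 dBFS ≤ -20 dBFS, so stage 2 doesn't engage; make-up brings it to -26 dBFS.
Stage 3: 2 dB above -28 dBFS, reduced 5:1 to 0.4 dB above → -27.6 dBFS; +5 dB make-up → -22.6 dBFS.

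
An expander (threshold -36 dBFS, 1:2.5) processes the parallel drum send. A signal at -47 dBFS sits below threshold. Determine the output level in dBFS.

-63.5 dBFS

Below threshold, a 1:2.5 expander applies gain = (2.5−1)×(T − x) of attenuation.
(2.5−1) × 11 = 16.5 dB, so output = -47 − 16.5 = -63.5 dBFS.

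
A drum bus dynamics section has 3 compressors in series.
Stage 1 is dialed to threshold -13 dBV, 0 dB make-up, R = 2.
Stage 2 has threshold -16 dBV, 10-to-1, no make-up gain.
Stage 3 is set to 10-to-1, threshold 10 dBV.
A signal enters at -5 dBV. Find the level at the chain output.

Stage 1: 8 dB above -13 dBV, reduced 2:1 to 4 dB above → -9 dBV.
Stage 2: overshoot 7 dB → 7/10 = 0.7 dB → -15.3 dBV.
Stage 3: below threshold (-15.3 ≤ 10); passes unchanged; output -15.3 dBV.

-15.3 dBV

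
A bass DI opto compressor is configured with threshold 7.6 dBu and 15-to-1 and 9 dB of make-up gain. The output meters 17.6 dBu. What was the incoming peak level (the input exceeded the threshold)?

22.6 dBu

Stripping the +9 dB make-up gives 8.6 dBu at the gain stage.
Post-compression overshoot = 8.6 − 7.6 = 1 dB.
Input overshoot = R × output overshoot = 15 dB → input = 7.6 + 15 = 22.6 dBu.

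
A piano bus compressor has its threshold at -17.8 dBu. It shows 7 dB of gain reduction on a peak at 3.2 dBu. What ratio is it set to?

1.5:1

Input overshoot = 3.2 − (-17.8) = 21 dB.
Output overshoot = 21 − 7 = 14 dB.
Ratio = input overshoot / output overshoot = 21 / 14 = 1.5.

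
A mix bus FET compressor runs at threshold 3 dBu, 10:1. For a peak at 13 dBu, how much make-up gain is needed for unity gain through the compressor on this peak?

The peak compresses to 3 + 10/10 = 4 dBu.
To reach 13 dBu requires 13 − 4 = 9 dB of make-up.

9 dB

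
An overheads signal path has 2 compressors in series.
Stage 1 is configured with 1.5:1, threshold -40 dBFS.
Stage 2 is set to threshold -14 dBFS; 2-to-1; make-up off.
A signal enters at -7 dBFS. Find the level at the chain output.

Stage 1: -7 dBFS is 33 dB over -40 dBFS; at 1.5:1 that becomes 22 dB over, giving -18 dBFS.
Stage 2: -18 dBFS ≤ -14 dBFS, so stage 2 doesn't engage; output -18 dBFS.

-18 dBFS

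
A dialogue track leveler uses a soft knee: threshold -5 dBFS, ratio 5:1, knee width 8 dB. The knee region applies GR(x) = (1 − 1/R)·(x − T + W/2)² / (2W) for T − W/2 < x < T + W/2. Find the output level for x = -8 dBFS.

x − T + W/2 = -8 − (-5) + 4 = 1.
GR = (1 − 1/5) × 1² / 16 = 0.8 × 1 / 16 = 0.05 dB.
Output = -8 − 0.05 = -8.05 dBFS.

-8.05 dBFS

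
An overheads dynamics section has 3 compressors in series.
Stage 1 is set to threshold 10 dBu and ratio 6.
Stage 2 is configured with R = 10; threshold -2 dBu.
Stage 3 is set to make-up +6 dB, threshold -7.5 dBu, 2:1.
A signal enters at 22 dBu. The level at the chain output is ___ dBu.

1.95 dBu

Stage 1: 12 dB above 10 dBu, reduced 6:1 to 2 dB above → 12 dBu.
Stage 2: overshoot 14 dB → 14/10 = 1.4 dB → -0.6 dBu.
Stage 3: 6.9 dB above -7.5 dBu, reduced 2:1 to 3.45 dB above → -4.05 dBu; +6 dB make-up → 1.95 dBu.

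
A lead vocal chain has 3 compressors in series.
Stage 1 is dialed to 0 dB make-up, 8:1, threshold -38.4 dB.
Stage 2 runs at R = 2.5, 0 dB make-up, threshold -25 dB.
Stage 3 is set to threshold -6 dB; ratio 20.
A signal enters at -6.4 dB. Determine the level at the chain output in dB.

-34.4 dB

Stage 1: -6.4 dB is 32 dB over -38.4 dB; at 8:1 that becomes 4 dB over, giving -34.4 dB.
Stage 2: -34.4 dB ≤ -25 dB, so stage 2 doesn't engage; output -34.4 dB.
Stage 3: -34.4 dB is at or below the -6 dB threshold — no compression; output -34.4 dB.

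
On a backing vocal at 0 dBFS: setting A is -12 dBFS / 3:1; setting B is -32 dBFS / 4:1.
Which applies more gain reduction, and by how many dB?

B, by 16 dB

A: GR = 12 − 12/3 = 8 dB.
B: GR = 32 − 32/4 = 24 dB.
B applies 16 dB more gain reduction.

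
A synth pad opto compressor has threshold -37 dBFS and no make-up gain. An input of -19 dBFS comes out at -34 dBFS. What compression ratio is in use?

6:1

Input overshoot = -19 − (-37) = 18 dB; output overshoot = -34 − (-37) = 3 dB.
Ratio = 18 / 3 = 6.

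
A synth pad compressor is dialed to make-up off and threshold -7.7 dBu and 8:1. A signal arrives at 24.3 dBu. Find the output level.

24.3 dBu sits 32 dB over threshold.
8:1 compression reduces that to 32/8 = 4 dB over.
That puts the output at -3.7 dBu.

-3.7 dBu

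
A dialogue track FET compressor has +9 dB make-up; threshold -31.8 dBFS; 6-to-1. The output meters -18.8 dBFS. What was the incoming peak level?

Stripping the +9 dB make-up gives -27.8 dBFS at the gain stage.
The compressed level sits -27.8 − (-31.8) = 4 dB over threshold.
Undo the ratio: input overshoot = 4 × 6 = 24 dB, giving input = -7.8 dBFS.

-7.8 dBFS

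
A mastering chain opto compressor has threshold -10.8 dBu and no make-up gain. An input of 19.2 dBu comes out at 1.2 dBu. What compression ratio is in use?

2.5:1

Input overshoot = 19.2 − (-10.8) = 30 dB; output overshoot = 1.2 − (-10.8) = 12 dB.
Ratio = 30 / 12 = 2.5.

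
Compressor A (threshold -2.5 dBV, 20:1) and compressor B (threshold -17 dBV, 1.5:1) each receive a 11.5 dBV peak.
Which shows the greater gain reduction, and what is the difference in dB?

A, by 3.8 dB

A: 14 dB over, compressed to 0.7 dB over, so 13.3 dB of GR.
B: 28.5 dB over, compressed to 19 dB over, so 9.5 dB of GR.
Difference: 3.8 dB in favour of A.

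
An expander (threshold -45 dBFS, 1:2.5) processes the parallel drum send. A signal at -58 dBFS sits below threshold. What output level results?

Below threshold, a 1:2.5 expander applies gain = (2.5−1)×(T − x) of attenuation.
(2.5−1) × 13 = 19.5 dB, so output = -58 − 19.5 = -77.5 dBFS.

-77.5 dBFS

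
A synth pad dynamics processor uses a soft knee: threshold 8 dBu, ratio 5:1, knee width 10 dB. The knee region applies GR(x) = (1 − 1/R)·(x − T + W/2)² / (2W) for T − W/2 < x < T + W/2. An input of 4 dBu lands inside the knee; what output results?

3.96 dBu

x − T + W/2 = 4 − 8 + 5 = 1.
GR = (1 − 1/5) × 1² / 20 = 0.8 × 1 / 20 = 0.04 dB.
Output = 4 − 0.04 = 3.96 dBu.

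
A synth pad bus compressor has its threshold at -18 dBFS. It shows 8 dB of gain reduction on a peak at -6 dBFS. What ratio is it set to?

3:1

Input overshoot = -6 − (-18) = 12 dB.
Output overshoot = 12 − 8 = 4 dB.
Ratio = input overshoot / output overshoot = 12 / 4 = 3.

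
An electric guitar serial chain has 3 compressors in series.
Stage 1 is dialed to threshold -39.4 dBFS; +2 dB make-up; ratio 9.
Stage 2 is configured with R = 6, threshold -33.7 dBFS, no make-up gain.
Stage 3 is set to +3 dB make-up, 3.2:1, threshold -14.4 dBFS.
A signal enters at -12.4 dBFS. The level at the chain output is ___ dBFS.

Stage 1: 27 dB above -39.4 dBFS, reduced 9:1 to 3 dB above → -36.4 dBFS; +2 dB make-up → -34.4 dBFS.
Stage 2: below threshold (-34.4 ≤ -33.7); passes unchanged; output -34.4 dBFS.
Stage 3: below threshold (-34.4 ≤ -14.4); passes unchanged; make-up brings it to -31.4 dBFS.

-31.4 dBFS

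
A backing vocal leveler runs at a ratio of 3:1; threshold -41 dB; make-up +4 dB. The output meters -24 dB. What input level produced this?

-2 dB

Stripping the +4 dB make-up gives -28 dB at the gain stage.
That's 13 dB above the -41 dB threshold.
Before 3:1 compression the overshoot was 13 × 3 = 39 dB, so input = -41 + 39 = -2 dB.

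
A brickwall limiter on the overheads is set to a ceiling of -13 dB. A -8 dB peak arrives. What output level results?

The limiter clamps the peak to its -13 dB ceiling.

-13 dB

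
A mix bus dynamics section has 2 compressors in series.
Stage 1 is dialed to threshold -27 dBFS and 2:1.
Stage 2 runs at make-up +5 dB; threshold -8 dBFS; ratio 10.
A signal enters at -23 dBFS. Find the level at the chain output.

-20 dBFS

Stage 1: -23 dBFS is 4 dB over -27 dBFS; at 2:1 that becomes 2 dB over, giving -25 dBFS.
Stage 2: below threshold (-25 ≤ -8); passes unchanged; make-up brings it to -20 dBFS.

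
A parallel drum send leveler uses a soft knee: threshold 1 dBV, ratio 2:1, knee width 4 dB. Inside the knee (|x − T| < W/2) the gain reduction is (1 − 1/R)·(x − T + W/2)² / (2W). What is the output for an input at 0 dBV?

-0.0625 dBV

x − T + W/2 = 0 − 1 + 2 = 1.
GR = (1 − 1/2) × 1² / 8 = 0.5 × 1 / 8 = 0.0625 dB.
Output = 0 − 0.0625 = -0.0625 dBV.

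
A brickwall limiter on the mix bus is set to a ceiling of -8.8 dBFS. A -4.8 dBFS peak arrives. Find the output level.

At ∞:1, everything above -8.8 dBFS is held at the ceiling.

-8.8 dBFS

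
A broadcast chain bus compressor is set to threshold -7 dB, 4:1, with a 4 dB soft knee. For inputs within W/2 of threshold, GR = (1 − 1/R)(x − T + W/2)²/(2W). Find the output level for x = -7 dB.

-7.375 dB

x − T + W/2 = -7 − (-7) + 2 = 2.
GR = (1 − 1/4) × 2² / 8 = 0.75 × 4 / 8 = 0.375 dB.
Output = -7 − 0.375 = -7.375 dB.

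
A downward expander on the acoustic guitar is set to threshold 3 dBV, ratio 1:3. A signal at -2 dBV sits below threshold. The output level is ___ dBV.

Undershoot = 3 − (-2) = 5 dB.
At 1:3, that expands to 15 dB under threshold.
Output = 3 − 15 = -12 dBV.

-12 dBV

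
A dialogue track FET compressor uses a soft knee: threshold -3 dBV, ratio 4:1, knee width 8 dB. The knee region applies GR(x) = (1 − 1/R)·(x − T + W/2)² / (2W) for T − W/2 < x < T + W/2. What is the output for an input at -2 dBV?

x − T + W/2 = -2 − (-3) + 4 = 5.
GR = (1 − 1/4) × 5² / 16 = 0.75 × 25 / 16 = 1.171875 dB.
Output = -2 − 1.171875 = -3.171875 dBV.

-3.171875 dBV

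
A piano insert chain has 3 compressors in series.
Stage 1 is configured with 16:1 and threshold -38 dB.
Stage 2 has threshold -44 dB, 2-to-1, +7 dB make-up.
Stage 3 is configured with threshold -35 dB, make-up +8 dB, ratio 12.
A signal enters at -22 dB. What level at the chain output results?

Stage 1: -22 dB is 16 dB over -38 dB; at 16:1 that becomes 1 dB over, giving -37 dB.
Stage 2: -37 dB is 7 dB over -44 dB; at 2:1 that becomes 3.5 dB over, giving -40.5 dB; +7 dB make-up → -33.5 dB.
Stage 3: -33.5 dB is 1.5 dB over -35 dB; at 12:1 that becomes 0.125 dB over, giving -34.875 dB; +8 dB make-up → -26.875 dB.

-26.875 dB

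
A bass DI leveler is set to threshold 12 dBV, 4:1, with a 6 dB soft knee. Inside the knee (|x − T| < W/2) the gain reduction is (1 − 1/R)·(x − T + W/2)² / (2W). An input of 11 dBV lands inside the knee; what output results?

x − T + W/2 = 11 − 12 + 3 = 2.
GR = (1 − 1/4) × 2² / 12 = 0.75 × 4 / 12 = 0.25 dB.
Output = 11 − 0.25 = 10.75 dBV.

10.75 dBV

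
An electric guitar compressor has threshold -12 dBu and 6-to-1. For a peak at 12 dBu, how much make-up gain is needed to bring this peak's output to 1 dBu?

9 dB

Without make-up, output = threshold + overshoot/6 = -12 + 4 = -8 dBu.
Gap to target: 9 dB.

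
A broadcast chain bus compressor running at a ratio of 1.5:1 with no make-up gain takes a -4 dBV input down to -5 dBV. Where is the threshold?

-7 dBV

Let T be the threshold. Output overshoot = (input overshoot)/R, so -5 − T = (-4 − T)/1.5.
1.5·(-5 − T) = -4 − T → 0.5·T = -7.5 − (-4) = -3.5.
T = -3.5/0.5 = -7 dBV.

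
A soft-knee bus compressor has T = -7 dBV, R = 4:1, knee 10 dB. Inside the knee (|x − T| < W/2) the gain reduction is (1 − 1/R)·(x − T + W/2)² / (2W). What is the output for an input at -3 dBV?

x − T + W/2 = -3 − (-7) + 5 = 9.
GR = (1 − 1/4) × 9² / 20 = 0.75 × 81 / 20 = 3.0375 dB.
Output = -3 − 3.0375 = -6.0375 dBV.

-6.0375 dBV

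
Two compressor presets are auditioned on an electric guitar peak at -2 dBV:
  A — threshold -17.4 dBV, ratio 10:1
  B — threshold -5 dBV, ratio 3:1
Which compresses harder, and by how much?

A: GR = 15.4 − 15.4/10 = 13.86 dB.
B: GR = 3 − 3/3 = 2 dB.
A reduces 11.86 dB more.

A, by 11.86 dB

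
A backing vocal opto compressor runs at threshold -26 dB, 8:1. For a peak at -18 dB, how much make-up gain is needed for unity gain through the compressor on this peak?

The peak compresses to -26 + 8/8 = -25 dB.
To reach -18 dB requires -18 − (-25) = 7 dB of make-up.

7 dB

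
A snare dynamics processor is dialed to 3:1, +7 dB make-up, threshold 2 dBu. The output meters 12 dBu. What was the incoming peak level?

Before make-up, the level was 12 − 7 = 5 dBu.
The compressed level sits 5 − 2 = 3 dB over threshold.
Undo the ratio: input overshoot = 3 × 3 = 9 dB, giving input = 11 dBu.

11 dBu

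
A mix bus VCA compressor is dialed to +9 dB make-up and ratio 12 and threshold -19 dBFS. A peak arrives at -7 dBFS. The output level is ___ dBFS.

-9 dBFS

-7 dBFS sits 12 dB over threshold.
12:1 compression reduces that to 12/12 = 1 dB over.
Output = -19 + 1 = -18 dBFS; make-up adds 9 dB, giving -9 dBFS.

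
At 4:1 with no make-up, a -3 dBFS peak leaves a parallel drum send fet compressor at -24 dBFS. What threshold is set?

Let T be the threshold. Output overshoot = (input overshoot)/R, so -24 − T = (-3 − T)/4.
4·(-24 − T) = -3 − T → 3·T = -96 − (-3) = -93.
T = -93/3 = -31 dBFS.

-31 dBFS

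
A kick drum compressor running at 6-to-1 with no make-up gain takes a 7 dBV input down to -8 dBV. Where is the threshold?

Input is 18 dB above T (since output overshoot × R = input overshoot: (-8 − T)·6 = 7 − T gives T = -11 dBV).
Check: -11 + (7 − (-11))/6 = -11 + 3 = -8 dBV. ✓

-11 dBV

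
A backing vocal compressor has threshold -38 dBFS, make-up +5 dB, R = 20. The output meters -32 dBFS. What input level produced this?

-18 dBFS

Remove make-up: -32 − 5 = -37 dBFS.
That's 1 dB above the -38 dBFS threshold.
Undo the ratio: input overshoot = 1 × 20 = 20 dB, giving input = -18 dBFS.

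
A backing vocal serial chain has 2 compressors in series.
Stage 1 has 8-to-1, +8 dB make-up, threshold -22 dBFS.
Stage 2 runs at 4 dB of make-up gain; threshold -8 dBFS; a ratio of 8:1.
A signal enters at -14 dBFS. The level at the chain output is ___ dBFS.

-9 dBFS

Stage 1: 8 dB above -22 dBFS, reduced 8:1 to 1 dB above → -21 dBFS; +8 dB make-up → -13 dBFS.
Stage 2: below threshold (-13 ≤ -8); passes unchanged; make-up brings it to -9 dBFS.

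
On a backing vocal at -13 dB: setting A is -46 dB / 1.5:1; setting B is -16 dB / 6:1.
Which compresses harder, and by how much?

A: overshoot 33 dB → output overshoot 22 dB → GR 11 dB.
B: overshoot 3 dB → output overshoot 0.5 dB → GR 2.5 dB.
A applies 8.5 dB more gain reduction.

A, by 8.5 dB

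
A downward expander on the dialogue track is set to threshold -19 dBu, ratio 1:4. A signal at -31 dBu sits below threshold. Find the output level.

-67 dBu

The input is 12 dB below the -19 dBu threshold.
A 1:4 expander multiplies undershoot by 4: 12 × 4 = 48 dB below threshold.
Output = -19 − 48 = -67 dBu.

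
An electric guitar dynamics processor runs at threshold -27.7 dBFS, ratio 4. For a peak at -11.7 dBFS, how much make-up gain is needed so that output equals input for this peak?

12 dB

The peak compresses to -27.7 + 16/4 = -23.7 dBFS.
To reach -11.7 dBFS requires -11.7 − (-23.7) = 12 dB of make-up.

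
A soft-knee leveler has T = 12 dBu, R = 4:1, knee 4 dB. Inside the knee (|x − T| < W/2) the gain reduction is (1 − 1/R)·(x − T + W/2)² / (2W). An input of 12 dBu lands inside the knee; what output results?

11.625 dBu

x − T + W/2 = 12 − 12 + 2 = 2.
GR = (1 − 1/4) × 2² / 8 = 0.75 × 4 / 8 = 0.375 dB.
Output = 12 − 0.375 = 11.625 dBu.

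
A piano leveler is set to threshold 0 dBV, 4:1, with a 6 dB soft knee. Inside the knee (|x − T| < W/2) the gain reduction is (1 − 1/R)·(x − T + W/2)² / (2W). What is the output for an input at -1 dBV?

-1.25 dBV

x − T + W/2 = -1 − 0 + 3 = 2.
GR = (1 − 1/4) × 2² / 12 = 0.75 × 4 / 12 = 0.25 dB.
Output = -1 − 0.25 = -1.25 dBV.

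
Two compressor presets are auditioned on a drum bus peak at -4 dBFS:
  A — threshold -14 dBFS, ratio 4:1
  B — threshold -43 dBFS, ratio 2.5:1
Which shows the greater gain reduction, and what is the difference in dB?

A: overshoot 10 dB → output overshoot 2.5 dB → GR 7.5 dB.
B: overshoot 39 dB → output overshoot 15.6 dB → GR 23.4 dB.
B reduces 15.9 dB more.

B, by 15.9 dB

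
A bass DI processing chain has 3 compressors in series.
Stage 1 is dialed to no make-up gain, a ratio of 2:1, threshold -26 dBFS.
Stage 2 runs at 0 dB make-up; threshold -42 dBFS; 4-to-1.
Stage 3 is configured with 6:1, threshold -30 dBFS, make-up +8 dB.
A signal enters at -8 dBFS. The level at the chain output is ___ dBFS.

-27.75 dBFS

Stage 1: 18 dB above -26 dBFS, reduced 2:1 to 9 dB above → -17 dBFS.
Stage 2: -17 dBFS is 25 dB over -42 dBFS; at 4:1 that becomes 6.25 dB over, giving -35.75 dBFS.
Stage 3: below threshold (-35.75 ≤ -30); passes unchanged; make-up brings it to -27.75 dBFS.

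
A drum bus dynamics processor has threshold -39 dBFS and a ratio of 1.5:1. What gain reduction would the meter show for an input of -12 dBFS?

Overshoot = -12 − (-39) = 27 dB.
At 1.5:1, output sits 27/1.5 = 18 dB above threshold.
Gain reduction = 27 − 18 = 9 dB.

9 dB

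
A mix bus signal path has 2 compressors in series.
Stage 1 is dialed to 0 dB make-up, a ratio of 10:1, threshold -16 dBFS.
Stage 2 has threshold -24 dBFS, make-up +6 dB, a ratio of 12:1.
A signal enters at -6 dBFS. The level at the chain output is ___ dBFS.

Stage 1: overshoot 10 dB → 10/10 = 1 dB → -15 dBFS.
Stage 2: -15 dBFS is 9 dB over -24 dBFS; at 12:1 that becomes 0.75 dB over, giving -23.25 dBFS; +6 dB make-up → -17.25 dBFS.

-17.25 dBFS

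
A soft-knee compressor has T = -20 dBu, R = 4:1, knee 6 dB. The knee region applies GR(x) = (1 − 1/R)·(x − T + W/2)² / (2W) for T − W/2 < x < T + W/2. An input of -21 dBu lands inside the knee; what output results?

x − T + W/2 = -21 − (-20) + 3 = 2.
GR = (1 − 1/4) × 2² / 12 = 0.75 × 4 / 12 = 0.25 dB.
Output = -21 − 0.25 = -21.25 dBu.

-21.25 dBu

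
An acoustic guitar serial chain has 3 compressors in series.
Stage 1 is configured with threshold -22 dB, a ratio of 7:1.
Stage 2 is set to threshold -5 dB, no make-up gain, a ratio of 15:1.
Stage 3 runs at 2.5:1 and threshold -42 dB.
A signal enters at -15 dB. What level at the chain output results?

-33.6 dB

Stage 1: 7 dB above -22 dB, reduced 7:1 to 1 dB above → -21 dB.
Stage 2: -21 dB ≤ -5 dB, so stage 2 doesn't engage; output -21 dB.
Stage 3: overshoot 21 dB → 21/2.5 = 8.4 dB → -33.6 dB.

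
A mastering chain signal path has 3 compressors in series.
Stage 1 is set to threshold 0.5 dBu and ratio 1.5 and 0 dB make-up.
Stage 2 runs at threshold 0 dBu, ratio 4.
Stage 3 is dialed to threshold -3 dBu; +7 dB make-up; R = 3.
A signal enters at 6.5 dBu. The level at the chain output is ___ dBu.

5.375 dBu

Stage 1: 6 dB above 0.5 dBu, reduced 1.5:1 to 4 dB above → 4.5 dBu.
Stage 2: overshoot 4.5 dB → 4.5/4 = 1.125 dB → 1.125 dBu.
Stage 3: 4.125 dB above -3 dBu, reduced 3:1 to 1.375 dB above → -1.625 dBu; +7 dB make-up → 5.375 dBu.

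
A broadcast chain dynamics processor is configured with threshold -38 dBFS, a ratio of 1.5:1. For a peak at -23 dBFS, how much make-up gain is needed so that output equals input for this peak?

5 dB

Without make-up, output = threshold + overshoot/1.5 = -38 + 10 = -28 dBFS.
Gap to target: 5 dB.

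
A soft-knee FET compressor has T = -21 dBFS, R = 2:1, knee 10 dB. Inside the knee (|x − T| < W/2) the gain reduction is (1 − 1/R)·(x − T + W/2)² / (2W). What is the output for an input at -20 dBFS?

x − T + W/2 = -20 − (-21) + 5 = 6.
GR = (1 − 1/2) × 6² / 20 = 0.5 × 36 / 20 = 0.9 dB.
Output = -20 − 0.9 = -20.9 dBFS.

-20.9 dBFS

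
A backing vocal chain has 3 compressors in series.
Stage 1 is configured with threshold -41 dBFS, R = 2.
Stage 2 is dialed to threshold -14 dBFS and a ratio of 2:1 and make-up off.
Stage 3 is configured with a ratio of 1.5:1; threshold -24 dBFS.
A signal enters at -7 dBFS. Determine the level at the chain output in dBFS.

Stage 1: 34 dB above -41 dBFS, reduced 2:1 to 17 dB above → -24 dBFS.
Stage 2: below threshold (-24 ≤ -14); passes unchanged; output -24 dBFS.
Stage 3: -24 dBFS is at or below the -24 dBFS threshold — no compression; output -24 dBFS.

-24 dBFS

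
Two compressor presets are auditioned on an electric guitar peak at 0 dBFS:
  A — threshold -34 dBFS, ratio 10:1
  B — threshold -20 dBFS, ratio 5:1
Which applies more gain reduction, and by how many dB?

A, by 14.6 dB

A: GR = 34 − 34/10 = 30.6 dB.
B: GR = 20 − 20/5 = 16 dB.
Difference: 14.6 dB in favour of A.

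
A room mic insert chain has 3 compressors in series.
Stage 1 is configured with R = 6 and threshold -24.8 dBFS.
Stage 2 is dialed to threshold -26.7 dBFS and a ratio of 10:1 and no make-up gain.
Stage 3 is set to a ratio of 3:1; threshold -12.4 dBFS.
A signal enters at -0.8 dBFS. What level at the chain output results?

-26.11 dBFS

Stage 1: -0.8 dBFS is 24 dB over -24.8 dBFS; at 6:1 that becomes 4 dB over, giving -20.8 dBFS.
Stage 2: overshoot 5.9 dB → 5.9/10 = 0.59 dB → -26.11 dBFS.
Stage 3: -26.11 dBFS is at or below the -12.4 dBFS threshold — no compression; output -26.11 dBFS.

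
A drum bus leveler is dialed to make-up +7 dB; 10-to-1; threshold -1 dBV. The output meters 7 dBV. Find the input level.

Remove make-up: 7 − 7 = 0 dBV.
The compressed level sits 0 − (-1) = 1 dB over threshold.
Input overshoot = R × output overshoot = 10 dB → input = -1 + 10 = 9 dBV.

9 dBV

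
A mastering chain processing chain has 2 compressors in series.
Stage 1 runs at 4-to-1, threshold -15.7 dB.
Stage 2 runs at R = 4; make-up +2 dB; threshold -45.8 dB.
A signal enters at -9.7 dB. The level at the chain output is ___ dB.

-35.9 dB

Stage 1: 6 dB above -15.7 dB, reduced 4:1 to 1.5 dB above → -14.2 dB.
Stage 2: 31.6 dB above -45.8 dB, reduced 4:1 to 7.9 dB above → -37.9 dB; +2 dB make-up → -35.9 dB.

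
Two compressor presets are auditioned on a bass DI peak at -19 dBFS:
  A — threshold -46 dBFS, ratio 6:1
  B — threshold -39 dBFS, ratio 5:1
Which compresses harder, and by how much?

A: GR = 27 − 27/6 = 22.5 dB.
B: GR = 20 − 20/5 = 16 dB.
Difference: 6.5 dB in favour of A.

A, by 6.5 dB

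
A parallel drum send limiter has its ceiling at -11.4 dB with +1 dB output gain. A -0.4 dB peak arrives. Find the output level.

-10.4 dB

The limiter clamps the peak to its -11.4 dB ceiling.
Output gain then adds 1 dB: -11.4 + 1 = -10.4 dB.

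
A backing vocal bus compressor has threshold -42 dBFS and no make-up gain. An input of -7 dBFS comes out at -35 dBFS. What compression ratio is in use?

Input overshoot = -7 − (-42) = 35 dB; output overshoot = -35 − (-42) = 7 dB.
Ratio = 35 / 7 = 5.

5:1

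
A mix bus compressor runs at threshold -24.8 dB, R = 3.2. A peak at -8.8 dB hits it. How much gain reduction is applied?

11 dB

Overshoot = -8.8 − (-24.8) = 16 dB.
After 3.2:1 compression the overshoot becomes 16/3.2 = 5 dB.
So the signal is attenuated by 16 − 5 = 11 dB.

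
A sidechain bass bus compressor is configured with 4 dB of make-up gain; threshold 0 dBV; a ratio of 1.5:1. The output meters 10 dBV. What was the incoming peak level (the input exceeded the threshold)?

Remove make-up: 10 − 4 = 6 dBV.
The compressed level sits 6 − 0 = 6 dB over threshold.
Input overshoot = R × output overshoot = 9 dB → input = 0 + 9 = 9 dBV.

9 dBV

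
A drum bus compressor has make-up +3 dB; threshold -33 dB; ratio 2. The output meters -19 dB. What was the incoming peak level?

-11 dB

Remove make-up: -19 − 3 = -22 dB.
The compressed level sits -22 − (-33) = 11 dB over threshold.
Undo the ratio: input overshoot = 11 × 2 = 22 dB, giving input = -11 dB.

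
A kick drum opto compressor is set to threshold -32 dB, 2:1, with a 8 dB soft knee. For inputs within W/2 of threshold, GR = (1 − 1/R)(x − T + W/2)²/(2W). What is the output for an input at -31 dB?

-31.78125 dB

x − T + W/2 = -31 − (-32) + 4 = 5.
GR = (1 − 1/2) × 5² / 16 = 0.5 × 25 / 16 = 0.78125 dB.
Output = -31 − 0.78125 = -31.78125 dB.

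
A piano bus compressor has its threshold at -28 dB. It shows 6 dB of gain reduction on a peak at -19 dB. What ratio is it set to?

Input overshoot = -19 − (-28) = 9 dB.
Output overshoot = 9 − 6 = 3 dB.
Ratio = input overshoot / output overshoot = 9 / 3 = 3.

3:1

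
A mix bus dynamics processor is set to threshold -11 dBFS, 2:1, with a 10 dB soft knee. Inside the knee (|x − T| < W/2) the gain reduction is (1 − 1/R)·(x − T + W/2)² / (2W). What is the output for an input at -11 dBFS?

-11.625 dBFS

x − T + W/2 = -11 − (-11) + 5 = 5.
GR = (1 − 1/2) × 5² / 20 = 0.5 × 25 / 20 = 0.625 dB.
Output = -11 − 0.625 = -11.625 dBFS.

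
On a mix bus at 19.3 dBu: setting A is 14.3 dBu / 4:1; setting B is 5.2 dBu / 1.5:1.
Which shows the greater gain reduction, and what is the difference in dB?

A: overshoot 5 dB → output overshoot 1.25 dB → GR 3.75 dB.
B: overshoot 14.1 dB → output overshoot 9.4 dB → GR 4.7 dB.
Difference: 0.95 dB in favour of B.

B, by 0.95 dB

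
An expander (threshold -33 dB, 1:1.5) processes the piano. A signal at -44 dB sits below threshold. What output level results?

Below threshold, a 1:1.5 expander applies gain = (1.5−1)×(T − x) of attenuation.
(1.5−1) × 11 = 5.5 dB, so output = -44 − 5.5 = -49.5 dB.

-49.5 dB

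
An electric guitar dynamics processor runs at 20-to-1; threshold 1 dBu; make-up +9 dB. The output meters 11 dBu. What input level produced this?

Before make-up, the level was 11 − 9 = 2 dBu.
That's 1 dB above the 1 dBu threshold.
Before 20:1 compression the overshoot was 1 × 20 = 20 dB, so input = 1 + 20 = 21 dBu.

21 dBu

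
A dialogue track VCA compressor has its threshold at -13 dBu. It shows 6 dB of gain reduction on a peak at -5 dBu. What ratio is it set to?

4:1

Input overshoot = -5 − (-13) = 8 dB.
Output overshoot = 8 − 6 = 2 dB.
Ratio = input overshoot / output overshoot = 8 / 2 = 4.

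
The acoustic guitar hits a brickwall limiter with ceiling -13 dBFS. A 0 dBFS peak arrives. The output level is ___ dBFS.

-13 dBFS

The limiter clamps the peak to its -13 dBFS ceiling.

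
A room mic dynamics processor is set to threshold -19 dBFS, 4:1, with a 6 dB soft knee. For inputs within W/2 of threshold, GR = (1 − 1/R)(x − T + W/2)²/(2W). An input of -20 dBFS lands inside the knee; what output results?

x − T + W/2 = -20 − (-19) + 3 = 2.
GR = (1 − 1/4) × 2² / 12 = 0.75 × 4 / 12 = 0.25 dB.
Output = -20 − 0.25 = -20.25 dBFS.

-20.25 dBFS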